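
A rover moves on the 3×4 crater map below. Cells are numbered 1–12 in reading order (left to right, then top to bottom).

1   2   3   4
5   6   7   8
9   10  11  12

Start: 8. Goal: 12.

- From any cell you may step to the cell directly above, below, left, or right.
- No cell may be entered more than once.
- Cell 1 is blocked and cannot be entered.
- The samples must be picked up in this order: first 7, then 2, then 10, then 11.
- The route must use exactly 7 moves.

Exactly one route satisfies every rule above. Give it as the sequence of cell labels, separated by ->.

8 -> 7 -> 3 -> 2 -> 6 -> 10 -> 11 -> 12

The waypoints must appear in the order 7, 2, 10, 11, with no cell reused.
Route from 8: left to 7, up to 3, left to 2, 2× down (reaching 10), 2× right (reaching 12) — 7 moves in all.
Check: order respected (7 at step 1, 2 at step 3, 10 at step 5, 11 at step 6); 7 moves as required.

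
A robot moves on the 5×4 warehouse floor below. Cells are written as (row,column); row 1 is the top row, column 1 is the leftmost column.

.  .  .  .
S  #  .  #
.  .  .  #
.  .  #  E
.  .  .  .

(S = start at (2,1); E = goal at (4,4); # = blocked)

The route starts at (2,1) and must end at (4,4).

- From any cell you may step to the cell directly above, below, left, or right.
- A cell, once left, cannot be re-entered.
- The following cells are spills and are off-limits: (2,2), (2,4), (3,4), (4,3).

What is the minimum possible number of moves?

The Manhattan distance from (2,1) to (4,4) is |2−4| + |1−4| = 5, so at least 5 moves are needed.
That bound ignores the blocked cells. Measuring each leg by the fewest moves that actually steer around them ((2,1)→(4,4): 7) raises the lower bound to 7.
A route of 7 moves exists: (2,1) → (3,1) → (4,1) → (5,1) → (5,2) → (5,3) → (5,4) → (4,4).
Since 7 matches that lower bound, it is optimal.

7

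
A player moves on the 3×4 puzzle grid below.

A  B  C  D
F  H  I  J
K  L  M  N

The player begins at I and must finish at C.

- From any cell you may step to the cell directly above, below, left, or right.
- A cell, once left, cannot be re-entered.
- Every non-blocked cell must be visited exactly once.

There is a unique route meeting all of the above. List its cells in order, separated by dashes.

I - H - B - A - F - K - L - M - N - J - D - C

Need to visit all 12 open cells exactly once, starting at I and ending at C.
Cell K has only two open neighbours (F and L), so the path must pass straight through it: one of those is the cell it's entered from and the other is where it exits.
Route from I: left 1 to H, up 1 to B, left 1 to A, down 2 to K, right 3 to N, up 2 to D, left 1 to C — 11 moves in all.
Check: all 12 open cells covered.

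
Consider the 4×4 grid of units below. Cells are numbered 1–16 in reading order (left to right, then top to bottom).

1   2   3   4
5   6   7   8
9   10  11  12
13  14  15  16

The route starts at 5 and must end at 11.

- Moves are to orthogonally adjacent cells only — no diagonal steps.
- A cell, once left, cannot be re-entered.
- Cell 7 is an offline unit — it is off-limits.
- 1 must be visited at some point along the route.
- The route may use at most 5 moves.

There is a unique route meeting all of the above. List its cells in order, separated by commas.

The budget equals the shortest possible length, so every move has to be on a shortest route through the required cells.
Route from 5: up to 1, right to 2, 2× down (reaching 10), right to 11 — 5 moves in all.
Check: all required cells visited; 5 ≤ 5 moves.

5, 1, 2, 6, 10, 11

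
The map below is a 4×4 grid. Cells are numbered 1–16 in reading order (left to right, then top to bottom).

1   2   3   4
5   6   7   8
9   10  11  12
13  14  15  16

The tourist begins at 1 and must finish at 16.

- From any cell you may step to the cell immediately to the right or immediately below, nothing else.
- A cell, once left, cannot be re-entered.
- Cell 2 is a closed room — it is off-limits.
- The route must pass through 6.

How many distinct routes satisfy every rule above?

6

A right/down-only route from 1 to 16 makes exactly 3 down-moves and 3 right-moves in some order.
With no other constraints that would be C(6,3) = 20 routes.
Split at 6 and multiply the segment counts (each segment already excludes blocked cells): 1→6: 1; 6→16: 6; product = 6.
That gives 6 routes.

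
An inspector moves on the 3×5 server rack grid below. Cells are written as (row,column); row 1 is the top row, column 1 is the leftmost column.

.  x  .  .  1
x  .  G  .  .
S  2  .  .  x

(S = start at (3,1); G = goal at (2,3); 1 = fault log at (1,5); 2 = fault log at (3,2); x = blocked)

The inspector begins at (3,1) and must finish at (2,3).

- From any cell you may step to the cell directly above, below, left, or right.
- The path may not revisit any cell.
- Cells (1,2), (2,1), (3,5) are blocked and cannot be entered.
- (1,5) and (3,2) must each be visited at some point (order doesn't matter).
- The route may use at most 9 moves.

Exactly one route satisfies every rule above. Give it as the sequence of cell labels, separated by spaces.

The budget equals the shortest possible length, so every move has to be on a shortest route through the required cells.
Route from (3,1): 3× right (reaching (3,4)), up to (2,4), right to (2,5), up to (1,5), 2× left (reaching (1,3)), down to (2,3) — 9 moves in all.
Check: all required cells visited; 9 ≤ 9 moves.

(3,1) (3,2) (3,3) (3,4) (2,4) (2,5) (1,5) (1,4) (1,3) (2,3)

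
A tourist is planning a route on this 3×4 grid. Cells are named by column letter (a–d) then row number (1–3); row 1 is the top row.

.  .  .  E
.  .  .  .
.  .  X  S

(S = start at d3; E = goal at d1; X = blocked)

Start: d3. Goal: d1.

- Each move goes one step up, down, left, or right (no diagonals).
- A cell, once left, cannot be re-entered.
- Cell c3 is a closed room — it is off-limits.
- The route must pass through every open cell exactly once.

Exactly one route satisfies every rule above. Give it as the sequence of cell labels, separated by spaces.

d3 d2 c2 b2 b3 a3 a2 a1 b1 c1 d1

Need to visit all 11 open cells exactly once, starting at d3 and ending at d1.
Route from d3: up to d2, 2× left (reaching b2), down to b3, left to a3, 2× up (reaching a1), 3× right (reaching d1) — 10 moves in all.
Check: all 11 open cells covered.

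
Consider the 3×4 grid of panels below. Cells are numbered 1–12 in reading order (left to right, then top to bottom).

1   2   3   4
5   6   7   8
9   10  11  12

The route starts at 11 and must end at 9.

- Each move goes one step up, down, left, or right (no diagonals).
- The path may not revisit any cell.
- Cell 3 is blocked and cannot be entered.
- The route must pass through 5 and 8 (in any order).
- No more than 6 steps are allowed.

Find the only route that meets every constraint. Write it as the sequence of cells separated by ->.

11 -> 12 -> 8 -> 7 -> 6 -> 5 -> 9

The 6-move cap with required stops at 5, 8 leaves no slack for detours.
Route from 11: right to 12, up to 8, 3× left (reaching 5), down to 9 — 6 moves in all.
Check: all required cells visited; 6 ≤ 6 moves.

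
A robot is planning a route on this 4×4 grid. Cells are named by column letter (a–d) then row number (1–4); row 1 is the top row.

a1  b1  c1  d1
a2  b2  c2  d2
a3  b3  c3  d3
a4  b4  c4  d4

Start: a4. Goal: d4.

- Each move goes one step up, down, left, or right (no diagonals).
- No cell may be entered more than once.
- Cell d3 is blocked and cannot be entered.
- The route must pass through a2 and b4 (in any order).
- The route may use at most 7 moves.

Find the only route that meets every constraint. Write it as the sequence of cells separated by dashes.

a4 - a3 - a2 - b2 - b3 - b4 - c4 - d4

The budget equals the shortest possible length, so every move has to be on a shortest route through the required cells.
Route from a4: 2× up (reaching a2), right to b2, 2× down (reaching b4), 2× right (reaching d4) — 7 moves in all.
Check: all required cells visited; 7 ≤ 7 moves.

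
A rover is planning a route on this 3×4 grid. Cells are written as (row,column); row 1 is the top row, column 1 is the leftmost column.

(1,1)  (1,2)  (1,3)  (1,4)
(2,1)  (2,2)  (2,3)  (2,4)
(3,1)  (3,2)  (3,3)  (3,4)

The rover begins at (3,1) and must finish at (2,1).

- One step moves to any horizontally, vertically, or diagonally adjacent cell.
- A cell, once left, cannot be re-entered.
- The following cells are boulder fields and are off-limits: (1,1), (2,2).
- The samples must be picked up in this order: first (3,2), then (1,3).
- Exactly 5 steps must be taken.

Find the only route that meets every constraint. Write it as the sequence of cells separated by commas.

(3,1), (3,2), (2,3), (1,3), (1,2), (2,1)

The waypoints must appear in the order (3,2), (1,3), with no cell reused.
Route from (3,1): right 1 to (3,2), up-right 1 to (2,3), up 1 to (1,3), left 1 to (1,2), down-left 1 to (2,1) — 5 moves in all.
Check: order respected ((3,2) at step 1, (1,3) at step 3); 5 moves as required.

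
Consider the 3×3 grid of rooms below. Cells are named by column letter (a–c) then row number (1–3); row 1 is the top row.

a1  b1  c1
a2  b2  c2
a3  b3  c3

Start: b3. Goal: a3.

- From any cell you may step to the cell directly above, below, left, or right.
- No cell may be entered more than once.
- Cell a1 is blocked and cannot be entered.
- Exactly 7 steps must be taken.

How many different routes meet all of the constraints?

1

Need simple routes of exactly 7 moves from b3 to a3 (Manhattan distance 1, so 3 moves are spent on a detour and 3 undoing it).
Enumerating: b3 c3 c2 c1 b1 b2 a2 a3.
That gives 1 route.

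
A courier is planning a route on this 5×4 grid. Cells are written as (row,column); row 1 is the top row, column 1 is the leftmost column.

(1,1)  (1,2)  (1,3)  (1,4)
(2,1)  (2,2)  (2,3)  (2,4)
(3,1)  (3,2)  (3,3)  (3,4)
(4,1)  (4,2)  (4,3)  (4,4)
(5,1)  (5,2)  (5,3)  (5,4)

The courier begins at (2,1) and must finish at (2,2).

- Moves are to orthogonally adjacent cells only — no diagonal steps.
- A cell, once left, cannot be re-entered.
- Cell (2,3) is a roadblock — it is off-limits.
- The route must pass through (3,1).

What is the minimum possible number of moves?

Any route passes through (3,1) somewhere between (2,1) and (2,2). Summing Manhattan distances along the two legs ((2,1) → (3,1) → (2,2)) gives a lower bound of 1 + 2 = 3 moves.
A route of 3 moves achieves this: (2,1) → (3,1) → (3,2) → (2,2).
Since 3 matches the lower bound, it is optimal.

3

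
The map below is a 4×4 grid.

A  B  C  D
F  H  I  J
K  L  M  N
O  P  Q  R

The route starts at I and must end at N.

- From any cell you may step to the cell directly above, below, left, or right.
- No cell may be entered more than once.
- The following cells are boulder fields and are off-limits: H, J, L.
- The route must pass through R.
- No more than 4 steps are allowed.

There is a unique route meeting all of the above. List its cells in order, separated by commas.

I, M, Q, R, N

Any route must reach R and still end at N within 4 moves, so the order of the required stops is forced.
Route from I: 2× down (reaching Q), right to R, up to N — 4 moves in all.
Check: all required cells visited; 4 ≤ 4 moves.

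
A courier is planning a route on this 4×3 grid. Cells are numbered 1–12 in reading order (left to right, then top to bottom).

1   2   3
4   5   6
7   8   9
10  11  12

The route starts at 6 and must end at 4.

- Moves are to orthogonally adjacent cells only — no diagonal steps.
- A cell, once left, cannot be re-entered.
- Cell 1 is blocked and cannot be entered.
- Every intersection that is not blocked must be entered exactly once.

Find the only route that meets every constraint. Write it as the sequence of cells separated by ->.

6 -> 3 -> 2 -> 5 -> 8 -> 9 -> 12 -> 11 -> 10 -> 7 -> 4

Need to visit all 11 open cells exactly once, starting at 6 and ending at 4.
Cell 10 has only two open neighbours (7 and 11), so the path must pass straight through it: one of those is the cell it's entered from and the other is where it exits.
Route from 6: up 1 to 3, left 1 to 2, down 2 to 8, right 1 to 9, down 1 to 12, left 2 to 10, up 2 to 4 — 10 moves in all.
Check: all 11 open cells covered.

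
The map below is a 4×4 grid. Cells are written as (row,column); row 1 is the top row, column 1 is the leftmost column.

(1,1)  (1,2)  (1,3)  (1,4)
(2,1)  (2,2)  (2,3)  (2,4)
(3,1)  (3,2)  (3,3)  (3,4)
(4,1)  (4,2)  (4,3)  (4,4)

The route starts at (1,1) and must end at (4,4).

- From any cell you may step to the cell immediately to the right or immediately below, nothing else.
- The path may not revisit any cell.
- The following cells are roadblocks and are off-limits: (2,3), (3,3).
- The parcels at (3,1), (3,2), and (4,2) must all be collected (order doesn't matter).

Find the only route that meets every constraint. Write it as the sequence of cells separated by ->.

(1,1) -> (2,1) -> (3,1) -> (3,2) -> (4,2) -> (4,3) -> (4,4)

Moves only go right or down, so the column and row indices never decrease.
Route from (1,1): 2× down (reaching (3,1)), right to (3,2), down to (4,2), 2× right (reaching (4,4)) — 6 moves in all.
Check: all required cells visited.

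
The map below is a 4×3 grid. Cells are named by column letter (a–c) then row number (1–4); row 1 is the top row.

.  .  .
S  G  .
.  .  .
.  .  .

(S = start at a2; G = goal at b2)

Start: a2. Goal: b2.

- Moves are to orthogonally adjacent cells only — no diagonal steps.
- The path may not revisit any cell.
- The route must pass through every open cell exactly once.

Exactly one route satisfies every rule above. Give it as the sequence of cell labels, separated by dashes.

a2 - a1 - b1 - c1 - c2 - c3 - c4 - b4 - a4 - a3 - b3 - b2

Need to visit all 12 open cells exactly once, starting at a2 and ending at b2.
Route from a2: up to a1, 2× right (reaching c1), 3× down (reaching c4), 2× left (reaching a4), up to a3, right to b3, up to b2 — 11 moves in all.
Check: all 12 open cells covered.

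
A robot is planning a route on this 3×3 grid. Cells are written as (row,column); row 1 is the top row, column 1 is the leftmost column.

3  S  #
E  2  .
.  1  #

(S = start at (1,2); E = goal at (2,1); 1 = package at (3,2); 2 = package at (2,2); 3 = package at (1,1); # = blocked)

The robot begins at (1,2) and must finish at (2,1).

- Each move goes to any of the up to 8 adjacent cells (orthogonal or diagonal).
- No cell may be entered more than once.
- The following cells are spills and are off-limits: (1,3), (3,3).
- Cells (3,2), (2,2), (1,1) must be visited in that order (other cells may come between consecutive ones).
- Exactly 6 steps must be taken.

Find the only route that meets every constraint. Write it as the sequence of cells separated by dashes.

The waypoints must appear in the order (3,2), (2,2), (1,1), with no cell reused.
Route from (1,2): down-right to (2,3), down-left to (3,2), left to (3,1), up-right to (2,2), up-left to (1,1), down to (2,1) — 6 moves in all.
Check: order respected (1 at step 2, 2 at step 4, 3 at step 5); 6 moves as required.

(1,2) - (2,3) - (3,2) - (3,1) - (2,2) - (1,1) - (2,1)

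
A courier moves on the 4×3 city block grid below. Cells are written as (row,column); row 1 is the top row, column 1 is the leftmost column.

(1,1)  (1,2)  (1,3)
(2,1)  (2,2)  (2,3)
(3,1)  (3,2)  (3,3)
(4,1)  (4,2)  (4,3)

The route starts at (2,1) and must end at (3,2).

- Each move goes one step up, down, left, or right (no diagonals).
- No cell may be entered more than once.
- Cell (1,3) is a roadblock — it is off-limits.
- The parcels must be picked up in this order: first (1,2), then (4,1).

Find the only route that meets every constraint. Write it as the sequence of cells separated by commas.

The waypoints must appear in the order (1,2), (4,1), with no cell reused.
Route from (2,1): up 1 to (1,1), right 1 to (1,2), down 1 to (2,2), right 1 to (2,3), down 2 to (4,3), left 2 to (4,1), up 1 to (3,1), right 1 to (3,2) — 10 moves in all.
Check: order respected ((1,2) at step 2, (4,1) at step 8).

(2,1), (1,1), (1,2), (2,2), (2,3), (3,3), (4,3), (4,2), (4,1), (3,1), (3,2)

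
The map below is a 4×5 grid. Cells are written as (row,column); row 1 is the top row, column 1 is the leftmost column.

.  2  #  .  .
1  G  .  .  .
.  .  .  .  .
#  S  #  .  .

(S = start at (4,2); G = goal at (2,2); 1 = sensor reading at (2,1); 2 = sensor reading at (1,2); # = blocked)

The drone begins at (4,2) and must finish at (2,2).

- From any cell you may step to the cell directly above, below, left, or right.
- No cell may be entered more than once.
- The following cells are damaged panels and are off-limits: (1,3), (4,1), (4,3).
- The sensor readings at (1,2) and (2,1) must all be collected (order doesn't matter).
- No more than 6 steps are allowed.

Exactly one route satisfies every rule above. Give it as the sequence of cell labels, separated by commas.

(4,2), (3,2), (3,1), (2,1), (1,1), (1,2), (2,2)

The 6-move cap with required stops at (1,2), (2,1) leaves no slack for detours.
Route from (4,2): up 1 to (3,2), left 1 to (3,1), up 2 to (1,1), right 1 to (1,2), down 1 to (2,2) — 6 moves in all.
Check: all required cells visited; 6 ≤ 6 moves.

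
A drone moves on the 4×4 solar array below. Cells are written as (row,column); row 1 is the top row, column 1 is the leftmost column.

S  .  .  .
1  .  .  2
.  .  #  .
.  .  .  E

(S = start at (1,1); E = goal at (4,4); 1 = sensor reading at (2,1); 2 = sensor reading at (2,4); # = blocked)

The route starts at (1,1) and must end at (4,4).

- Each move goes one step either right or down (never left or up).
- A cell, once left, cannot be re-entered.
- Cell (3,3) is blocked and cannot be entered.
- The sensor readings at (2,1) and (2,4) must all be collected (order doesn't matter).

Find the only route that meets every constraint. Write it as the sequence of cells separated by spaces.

(1,1) (2,1) (2,2) (2,3) (2,4) (3,4) (4,4)

Moves only go right or down, so the column and row indices never decrease.
Route from (1,1): down to (2,1), 3× right (reaching (2,4)), 2× down (reaching (4,4)) — 6 moves in all.
Check: all required cells visited.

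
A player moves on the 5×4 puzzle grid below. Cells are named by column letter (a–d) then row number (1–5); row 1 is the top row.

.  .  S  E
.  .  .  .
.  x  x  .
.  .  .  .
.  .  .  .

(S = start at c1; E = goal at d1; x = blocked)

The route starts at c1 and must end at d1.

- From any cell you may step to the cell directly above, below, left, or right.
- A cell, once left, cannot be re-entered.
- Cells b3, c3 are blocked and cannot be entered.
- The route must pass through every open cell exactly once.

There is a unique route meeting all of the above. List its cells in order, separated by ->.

Need to visit all 18 open cells exactly once, starting at c1 and ending at d1.
Cell a1 has only two open neighbours (a2 and b1), so the path must pass straight through it: one of those is the cell it's entered from and the other is where it exits.
Route from c1: down 1 to c2, left 1 to b2, up 1 to b1, left 1 to a1, down 4 to a5, right 1 to b5, up 1 to b4, right 1 to c4, down 1 to c5, right 1 to d5, up 4 to d1 — 17 moves in all.
Check: all 18 open cells covered.

c1 -> c2 -> b2 -> b1 -> a1 -> a2 -> a3 -> a4 -> a5 -> b5 -> b4 -> c4 -> c5 -> d5 -> d4 -> d3 -> d2 -> d1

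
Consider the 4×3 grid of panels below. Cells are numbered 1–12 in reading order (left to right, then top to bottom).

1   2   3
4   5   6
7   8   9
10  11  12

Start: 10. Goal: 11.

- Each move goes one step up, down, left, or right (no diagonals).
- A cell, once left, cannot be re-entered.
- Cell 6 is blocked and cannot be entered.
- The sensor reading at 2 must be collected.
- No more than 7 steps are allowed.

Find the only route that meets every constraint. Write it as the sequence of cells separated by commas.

10, 7, 4, 1, 2, 5, 8, 11

Any route must reach 2 and still end at 11 within 7 moves, so the order of the required stops is forced.
Route from 10: 3× up (reaching 1), right to 2, 3× down (reaching 11) — 7 moves in all.
Check: all required cells visited; 7 ≤ 7 moves.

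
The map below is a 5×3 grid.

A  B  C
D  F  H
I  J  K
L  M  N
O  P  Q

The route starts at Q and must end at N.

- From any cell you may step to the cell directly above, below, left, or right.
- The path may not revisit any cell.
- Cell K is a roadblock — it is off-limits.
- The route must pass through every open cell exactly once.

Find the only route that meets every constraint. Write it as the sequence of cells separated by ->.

Need to visit all 14 open cells exactly once, starting at Q and ending at N.
Cell C has only two open neighbours (H and B), so the path must pass straight through it: one of those is the cell it's entered from and the other is where it exits.
Route from Q: 2× left (reaching O), 4× up (reaching A), 2× right (reaching C), down to H, left to F, 2× down (reaching M), right to N — 13 moves in all.
Check: all 14 open cells covered.

Q -> P -> O -> L -> I -> D -> A -> B -> C -> H -> F -> J -> M -> N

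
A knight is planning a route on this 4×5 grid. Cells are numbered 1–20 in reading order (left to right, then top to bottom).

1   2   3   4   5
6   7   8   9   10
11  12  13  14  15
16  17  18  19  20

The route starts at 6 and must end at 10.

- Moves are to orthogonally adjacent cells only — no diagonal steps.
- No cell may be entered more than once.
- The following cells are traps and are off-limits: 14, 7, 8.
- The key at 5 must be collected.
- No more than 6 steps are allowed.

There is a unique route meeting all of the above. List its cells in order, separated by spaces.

The 6-move cap with required stops at 5 leaves no slack for detours.
Route from 6: up 1 to 1, right 4 to 5, down 1 to 10 — 6 moves in all.
Check: all required cells visited; 6 ≤ 6 moves.

6 1 2 3 4 5 10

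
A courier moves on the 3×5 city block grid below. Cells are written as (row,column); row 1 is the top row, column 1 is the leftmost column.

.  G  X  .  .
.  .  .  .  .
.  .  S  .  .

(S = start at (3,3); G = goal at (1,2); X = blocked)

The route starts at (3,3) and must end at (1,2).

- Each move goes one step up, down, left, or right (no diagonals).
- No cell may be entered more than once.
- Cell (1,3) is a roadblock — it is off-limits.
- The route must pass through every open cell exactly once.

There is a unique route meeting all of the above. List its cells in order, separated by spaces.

Need to visit all 14 open cells exactly once, starting at (3,3) and ending at (1,2).
Cell (3,1) has only two open neighbours ((2,1) and (3,2)), so the path must pass straight through it: one of those is the cell it's entered from and the other is where it exits.
Route from (3,3): right 2 to (3,5), up 2 to (1,5), left 1 to (1,4), down 1 to (2,4), left 2 to (2,2), down 1 to (3,2), left 1 to (3,1), up 2 to (1,1), right 1 to (1,2) — 13 moves in all.
Check: all 14 open cells covered.

(3,3) (3,4) (3,5) (2,5) (1,5) (1,4) (2,4) (2,3) (2,2) (3,2) (3,1) (2,1) (1,1) (1,2)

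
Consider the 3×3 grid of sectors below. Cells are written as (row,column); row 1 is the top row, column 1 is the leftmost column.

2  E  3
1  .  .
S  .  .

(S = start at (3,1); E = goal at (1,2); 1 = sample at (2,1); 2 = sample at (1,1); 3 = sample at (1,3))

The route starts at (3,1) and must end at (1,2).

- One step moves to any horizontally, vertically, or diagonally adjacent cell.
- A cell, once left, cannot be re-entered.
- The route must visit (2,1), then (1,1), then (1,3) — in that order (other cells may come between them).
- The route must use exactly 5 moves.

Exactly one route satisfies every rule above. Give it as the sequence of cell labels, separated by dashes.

The waypoints must appear in the order (2,1), (1,1), (1,3), with no cell reused.
Route from (3,1): up 2 to (1,1), down-right 1 to (2,2), up-right 1 to (1,3), left 1 to (1,2) — 5 moves in all.
Check: order respected (1 at step 1, 2 at step 2, 3 at step 4); 5 moves as required.

(3,1) - (2,1) - (1,1) - (2,2) - (1,3) - (1,2)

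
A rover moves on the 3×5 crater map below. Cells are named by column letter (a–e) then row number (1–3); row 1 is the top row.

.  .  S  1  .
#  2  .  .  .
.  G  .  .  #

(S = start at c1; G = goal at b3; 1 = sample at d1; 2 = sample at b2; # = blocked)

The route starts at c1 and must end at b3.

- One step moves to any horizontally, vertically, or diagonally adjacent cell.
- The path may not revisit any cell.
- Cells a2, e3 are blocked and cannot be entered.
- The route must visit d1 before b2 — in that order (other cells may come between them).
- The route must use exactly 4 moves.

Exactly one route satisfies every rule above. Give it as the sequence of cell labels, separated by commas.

c1, d1, c2, b2, b3

The waypoints must appear in the order d1, b2, with no cell reused.
Route from c1: right 1 to d1, down-left 1 to c2, left 1 to b2, down 1 to b3 — 4 moves in all.
Check: order respected (1 at step 1, 2 at step 3); 4 moves as required.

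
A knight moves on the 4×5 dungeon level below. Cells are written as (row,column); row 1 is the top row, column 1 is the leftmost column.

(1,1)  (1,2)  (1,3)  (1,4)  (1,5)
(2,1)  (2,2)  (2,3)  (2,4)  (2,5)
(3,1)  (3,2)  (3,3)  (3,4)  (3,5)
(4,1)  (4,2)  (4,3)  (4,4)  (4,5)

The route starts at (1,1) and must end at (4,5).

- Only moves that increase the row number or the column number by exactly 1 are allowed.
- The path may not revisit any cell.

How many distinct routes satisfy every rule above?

35

A right/down-only route from (1,1) to (4,5) makes exactly 3 down-moves and 4 right-moves in some order.
With no other constraints that would be C(7,3) = 35 routes.
That gives 35 routes.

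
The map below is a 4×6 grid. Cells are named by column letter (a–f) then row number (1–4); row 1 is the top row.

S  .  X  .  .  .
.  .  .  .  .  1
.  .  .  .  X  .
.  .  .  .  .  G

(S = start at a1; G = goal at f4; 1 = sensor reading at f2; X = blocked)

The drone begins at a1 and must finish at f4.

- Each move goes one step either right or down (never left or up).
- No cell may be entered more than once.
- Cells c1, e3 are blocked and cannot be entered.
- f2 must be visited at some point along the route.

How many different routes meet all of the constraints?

2

A right/down-only route from a1 to f4 makes exactly 3 down-moves and 5 right-moves in some order.
With no other constraints that would be C(8,3) = 56 routes.
Split at f2 and multiply the segment counts (each segment already excludes blocked cells): a1→f2: 2; f2→f4: 1; product = 2.
That gives 2 routes.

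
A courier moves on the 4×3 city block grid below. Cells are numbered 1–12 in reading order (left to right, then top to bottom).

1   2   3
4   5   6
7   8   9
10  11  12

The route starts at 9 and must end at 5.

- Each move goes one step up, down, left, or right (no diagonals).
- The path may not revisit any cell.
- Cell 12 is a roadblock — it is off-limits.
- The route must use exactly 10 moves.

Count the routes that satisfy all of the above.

Need simple routes of exactly 10 moves from 9 to 5 (Manhattan distance 2, so 4 moves are spent on a detour and 4 undoing it).
Enumerating: 9 6 3 2 1 4 7 10 11 8 5 | 9 8 11 10 7 4 1 2 3 6 5.
That gives 2 routes.

2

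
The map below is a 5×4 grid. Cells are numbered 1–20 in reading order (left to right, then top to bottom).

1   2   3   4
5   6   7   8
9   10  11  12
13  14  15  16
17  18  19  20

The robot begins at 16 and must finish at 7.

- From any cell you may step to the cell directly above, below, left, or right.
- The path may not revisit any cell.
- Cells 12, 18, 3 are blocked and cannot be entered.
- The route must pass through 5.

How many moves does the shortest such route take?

7

Any route passes through 5 somewhere between 16 and 7. Summing Manhattan distances along the two legs (16 → 5 → 7) gives a lower bound of 5 + 2 = 7 moves.
A route of 7 moves achieves this: 16 → 15 → 11 → 10 → 9 → 5 → 6 → 7.
Since 7 matches the lower bound, it is optimal.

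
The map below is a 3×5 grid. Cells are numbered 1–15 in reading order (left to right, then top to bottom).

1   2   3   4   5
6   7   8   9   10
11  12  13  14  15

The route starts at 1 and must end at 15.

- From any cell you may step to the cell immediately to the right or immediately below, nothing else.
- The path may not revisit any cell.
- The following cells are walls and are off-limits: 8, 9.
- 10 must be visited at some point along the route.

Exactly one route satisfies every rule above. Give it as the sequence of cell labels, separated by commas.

Moves only go right or down, so the column and row indices never decrease.
Route from 1: 4× right (reaching 5), 2× down (reaching 15) — 6 moves in all.
Check: all required cells visited.

1, 2, 3, 4, 5, 10, 15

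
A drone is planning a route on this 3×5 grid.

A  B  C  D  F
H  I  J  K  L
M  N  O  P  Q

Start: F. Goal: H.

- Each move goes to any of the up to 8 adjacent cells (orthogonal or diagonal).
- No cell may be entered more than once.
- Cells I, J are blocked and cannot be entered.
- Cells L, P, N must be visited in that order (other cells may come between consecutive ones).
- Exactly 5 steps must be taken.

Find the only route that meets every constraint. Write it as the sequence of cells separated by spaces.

F L P O N H

The waypoints must appear in the order L, P, N, with no cell reused.
Route from F: down to L, down-left to P, 2× left (reaching N), up-left to H — 5 moves in all.
Check: order respected (L at step 1, P at step 2, N at step 4); 5 moves as required.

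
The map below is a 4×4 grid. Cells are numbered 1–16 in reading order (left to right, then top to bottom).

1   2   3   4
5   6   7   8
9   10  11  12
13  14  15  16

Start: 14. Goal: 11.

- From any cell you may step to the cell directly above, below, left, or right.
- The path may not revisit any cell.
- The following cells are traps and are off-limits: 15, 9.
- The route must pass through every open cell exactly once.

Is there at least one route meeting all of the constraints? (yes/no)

no

Cell 13 has only one open neighbour but is neither the start nor the goal, so a Hamiltonian route would have to both enter and leave it through the same neighbour — impossible without revisiting.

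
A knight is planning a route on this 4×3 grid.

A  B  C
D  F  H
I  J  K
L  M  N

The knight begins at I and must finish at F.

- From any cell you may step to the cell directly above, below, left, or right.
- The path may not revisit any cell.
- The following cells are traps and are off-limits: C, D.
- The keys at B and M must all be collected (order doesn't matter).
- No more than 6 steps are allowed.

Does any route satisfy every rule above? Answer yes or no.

no

Every way from I to B runs through F — but F is where the route must end, so it would be entered once on the way to B and again at the finish.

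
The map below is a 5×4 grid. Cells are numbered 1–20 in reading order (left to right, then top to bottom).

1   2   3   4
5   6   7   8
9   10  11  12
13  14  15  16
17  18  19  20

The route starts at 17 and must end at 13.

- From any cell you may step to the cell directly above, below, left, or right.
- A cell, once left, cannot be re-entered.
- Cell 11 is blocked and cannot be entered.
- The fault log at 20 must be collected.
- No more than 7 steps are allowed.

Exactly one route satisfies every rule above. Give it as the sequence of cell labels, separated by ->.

The budget equals the shortest possible length, so every move has to be on a shortest route through the required cells.
Route from 17: 3× right (reaching 20), up to 16, 3× left (reaching 13) — 7 moves in all.
Check: all required cells visited; 7 ≤ 7 moves.

17 -> 18 -> 19 -> 20 -> 16 -> 15 -> 14 -> 13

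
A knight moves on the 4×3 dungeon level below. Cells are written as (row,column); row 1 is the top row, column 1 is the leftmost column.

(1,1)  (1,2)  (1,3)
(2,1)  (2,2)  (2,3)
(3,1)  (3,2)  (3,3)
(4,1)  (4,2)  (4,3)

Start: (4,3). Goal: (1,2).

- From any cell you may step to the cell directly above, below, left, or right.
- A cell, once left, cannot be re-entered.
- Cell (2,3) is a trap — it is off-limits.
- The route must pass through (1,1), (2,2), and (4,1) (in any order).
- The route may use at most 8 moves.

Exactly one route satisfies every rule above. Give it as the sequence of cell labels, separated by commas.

(4,3), (4,2), (4,1), (3,1), (3,2), (2,2), (2,1), (1,1), (1,2)

The 8-move cap with required stops at (1,1), (2,2), (4,1) leaves no slack for detours.
Route from (4,3): 2× left (reaching (4,1)), up to (3,1), right to (3,2), up to (2,2), left to (2,1), up to (1,1), right to (1,2) — 8 moves in all.
Check: all required cells visited; 8 ≤ 8 moves.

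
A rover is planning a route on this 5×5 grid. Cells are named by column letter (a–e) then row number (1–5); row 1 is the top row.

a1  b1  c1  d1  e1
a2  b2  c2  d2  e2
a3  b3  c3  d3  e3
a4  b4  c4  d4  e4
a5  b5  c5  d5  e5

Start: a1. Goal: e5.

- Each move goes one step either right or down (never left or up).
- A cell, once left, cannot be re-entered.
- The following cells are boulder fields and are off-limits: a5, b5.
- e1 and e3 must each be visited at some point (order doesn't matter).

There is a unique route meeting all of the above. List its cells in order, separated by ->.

Moves only go right or down, so the column and row indices never decrease.
Route from a1: right 4 to e1, down 4 to e5 — 8 moves in all.
Check: all required cells visited.

a1 -> b1 -> c1 -> d1 -> e1 -> e2 -> e3 -> e4 -> e5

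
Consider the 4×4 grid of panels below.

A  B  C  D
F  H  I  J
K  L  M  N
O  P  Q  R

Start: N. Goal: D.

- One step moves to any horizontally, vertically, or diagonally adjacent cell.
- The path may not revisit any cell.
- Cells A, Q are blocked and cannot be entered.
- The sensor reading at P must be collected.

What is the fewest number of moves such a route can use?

Any route passes through P somewhere between N and D. Summing Chebyshev distances along the two legs (N → P → D) gives a lower bound of 2 + 3 = 5 moves.
A route of 5 moves achieves this: N → M → P → L → I → D.
Since 5 matches the lower bound, it is optimal.

5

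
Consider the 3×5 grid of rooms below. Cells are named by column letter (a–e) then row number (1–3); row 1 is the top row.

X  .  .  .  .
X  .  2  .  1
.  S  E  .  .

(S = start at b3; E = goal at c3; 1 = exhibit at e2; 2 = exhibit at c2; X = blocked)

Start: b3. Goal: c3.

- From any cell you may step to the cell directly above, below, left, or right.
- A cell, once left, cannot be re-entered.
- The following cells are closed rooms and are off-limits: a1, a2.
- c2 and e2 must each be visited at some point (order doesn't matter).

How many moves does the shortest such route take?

7

Any route passes through c2 and e2 in some order between b3 and c3. Summing Manhattan distances along each leg and taking the cheapest ordering (b3 → e2 → c2 → c3) gives a lower bound of 4 + 2 + 1 = 7 moves.
A route of 7 moves achieves this: b3 → b2 → c2 → d2 → e2 → e3 → d3 → c3.
Since 7 matches the lower bound, it is optimal.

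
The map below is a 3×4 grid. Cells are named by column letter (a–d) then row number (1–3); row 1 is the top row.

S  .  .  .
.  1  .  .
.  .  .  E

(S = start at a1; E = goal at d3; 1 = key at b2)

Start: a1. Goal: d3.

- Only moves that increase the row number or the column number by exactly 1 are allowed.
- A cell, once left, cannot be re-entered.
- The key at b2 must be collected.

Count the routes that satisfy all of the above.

A right/down-only route from a1 to d3 makes exactly 2 down-moves and 3 right-moves in some order.
With no other constraints that would be C(5,2) = 10 routes.
Split at b2 and multiply the segment counts: a1→b2: 2; b2→d3: 3; product = 6.
That gives 6 routes.

6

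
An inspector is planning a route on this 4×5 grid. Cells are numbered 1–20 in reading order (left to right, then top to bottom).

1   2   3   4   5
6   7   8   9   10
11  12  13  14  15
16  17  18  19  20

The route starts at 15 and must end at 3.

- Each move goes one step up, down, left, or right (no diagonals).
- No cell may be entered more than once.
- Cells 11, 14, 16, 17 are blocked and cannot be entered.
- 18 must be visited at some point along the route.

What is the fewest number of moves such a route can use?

6

Any route passes through 18 somewhere between 15 and 3. Summing Manhattan distances along the two legs (15 → 18 → 3) gives a lower bound of 3 + 3 = 6 moves.
A route of 6 moves achieves this: 15 → 20 → 19 → 18 → 13 → 8 → 3.
Since 6 matches the lower bound, it is optimal.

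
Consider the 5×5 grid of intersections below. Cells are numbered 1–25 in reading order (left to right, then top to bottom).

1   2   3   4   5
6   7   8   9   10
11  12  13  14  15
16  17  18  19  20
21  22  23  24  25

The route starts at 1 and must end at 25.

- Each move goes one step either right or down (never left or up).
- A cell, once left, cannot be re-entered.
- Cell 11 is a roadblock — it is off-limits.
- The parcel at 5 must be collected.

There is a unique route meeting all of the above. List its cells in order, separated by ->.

Moves only go right or down, so the column and row indices never decrease.
Route from 1: right 4 to 5, down 4 to 25 — 8 moves in all.
Check: all required cells visited.

1 -> 2 -> 3 -> 4 -> 5 -> 10 -> 15 -> 20 -> 25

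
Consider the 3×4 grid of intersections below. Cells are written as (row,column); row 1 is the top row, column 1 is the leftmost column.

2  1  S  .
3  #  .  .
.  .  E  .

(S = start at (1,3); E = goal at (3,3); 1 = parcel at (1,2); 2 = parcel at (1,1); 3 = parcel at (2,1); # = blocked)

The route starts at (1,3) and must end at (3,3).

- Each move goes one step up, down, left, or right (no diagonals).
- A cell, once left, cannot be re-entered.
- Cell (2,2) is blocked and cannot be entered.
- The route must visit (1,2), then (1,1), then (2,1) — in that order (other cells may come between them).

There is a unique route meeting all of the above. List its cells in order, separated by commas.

The waypoints must appear in the order (1,2), (1,1), (2,1), with no cell reused.
Route from (1,3): 2× left (reaching (1,1)), 2× down (reaching (3,1)), 2× right (reaching (3,3)) — 6 moves in all.
Check: order respected (1 at step 1, 2 at step 2, 3 at step 3).

(1,3), (1,2), (1,1), (2,1), (3,1), (3,2), (3,3)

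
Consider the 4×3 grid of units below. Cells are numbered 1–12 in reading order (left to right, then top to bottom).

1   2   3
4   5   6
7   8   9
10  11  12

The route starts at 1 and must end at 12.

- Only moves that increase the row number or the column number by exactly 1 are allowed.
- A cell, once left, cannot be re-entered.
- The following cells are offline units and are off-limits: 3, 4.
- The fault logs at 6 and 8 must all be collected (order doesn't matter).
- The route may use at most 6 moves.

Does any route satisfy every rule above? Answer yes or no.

8 is below but to the left of 6: going 6 → 8 would need a leftward move and 8 → 6 an upward move, so no right/down-only route can visit both required cells.

no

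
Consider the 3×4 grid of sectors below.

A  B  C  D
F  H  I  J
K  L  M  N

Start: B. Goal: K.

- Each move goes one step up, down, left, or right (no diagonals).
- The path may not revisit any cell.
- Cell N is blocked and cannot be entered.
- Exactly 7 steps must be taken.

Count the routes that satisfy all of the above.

5

Need simple routes of exactly 7 moves from B to K (Manhattan distance 3, so 2 moves are spent on a detour and 2 undoing it).
Enumerating: B A F H I M L K | B C I M L H F K | B C D J I M L K | B C D J I H L K | B C D J I H F K.
That gives 5 routes.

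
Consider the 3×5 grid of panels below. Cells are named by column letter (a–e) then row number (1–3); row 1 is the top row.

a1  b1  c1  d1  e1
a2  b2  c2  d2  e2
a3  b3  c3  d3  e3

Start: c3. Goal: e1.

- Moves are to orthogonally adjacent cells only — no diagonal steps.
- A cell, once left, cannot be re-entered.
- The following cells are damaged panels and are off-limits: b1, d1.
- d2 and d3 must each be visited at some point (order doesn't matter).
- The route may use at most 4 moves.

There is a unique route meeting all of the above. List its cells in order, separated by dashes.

c3 - d3 - d2 - e2 - e1

The budget equals the shortest possible length, so every move has to be on a shortest route through the required cells.
Route from c3: right to d3, up to d2, right to e2, up to e1 — 4 moves in all.
Check: all required cells visited; 4 ≤ 4 moves.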